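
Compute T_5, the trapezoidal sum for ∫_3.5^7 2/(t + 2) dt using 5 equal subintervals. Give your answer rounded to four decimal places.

0.9866

Δt = (7 − 3.5)/5 = 0.7.
f(3.5) = 4/11, f(4.2) = 10/31, f(4.9) = 20/69, f(5.6) = 5/19, f(6.3) = 20/83, f(7) = 2/9.
T_5 = (Δt/2)·[f(t_0) + 2f(t_1) + ... + 2f(t_{4}) + f(t_5)].
Sum ≈ 0.9866.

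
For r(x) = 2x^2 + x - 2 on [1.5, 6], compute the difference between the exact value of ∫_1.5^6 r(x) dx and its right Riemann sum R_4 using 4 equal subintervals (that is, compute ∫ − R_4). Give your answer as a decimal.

-42.3984375

Exact integral: ∫_1.5^6 r(x) dx = 149.625.
R_4 = 192.0234375.
Error = 149.625 − 192.0234375 = -42.3984375.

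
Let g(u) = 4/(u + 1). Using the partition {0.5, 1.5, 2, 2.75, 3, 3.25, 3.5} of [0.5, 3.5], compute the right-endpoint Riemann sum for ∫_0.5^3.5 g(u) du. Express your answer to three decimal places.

3.774

Subinterval widths: 1, 0.5, 0.75, 0.25, 0.25, 0.25.
Right endpoints: 1.5, 2, 2.75, 3, 3.25, 3.5.
g(1.5) = 1.6, g(2) = 4/3, g(2.75) = 16/15, g(3) = 1, g(3.25) = 16/17, g(3.5) = 8/9.
Sum = Σ Δu_i · g(u_i).
Sum ≈ 3.774.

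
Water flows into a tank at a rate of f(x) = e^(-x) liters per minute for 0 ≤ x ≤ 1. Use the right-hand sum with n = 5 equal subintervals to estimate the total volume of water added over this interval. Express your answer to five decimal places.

Δx = (1 − 0)/5 = 0.2.
Right endpoints: 0.2, 0.4, 0.6, 0.8, 1.
f(0.2) ≈ 0.81873, f(0.4) ≈ 0.67032, f(0.6) ≈ 0.54881, f(0.8) ≈ 0.44933, f(1) ≈ 0.36788.
Sum = Δx · [f(0.2) + f(0.4) + f(0.6) + f(0.8) + f(1)].
Sum ≈ 0.57101.

0.57101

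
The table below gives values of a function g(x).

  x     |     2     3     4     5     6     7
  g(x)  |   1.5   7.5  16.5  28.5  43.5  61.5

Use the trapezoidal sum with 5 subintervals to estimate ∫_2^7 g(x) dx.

127.5

Δx = 1.
T_5 = (1/2)·[1.5 + 2·7.5 + 2·16.5 + 2·28.5 + 2·43.5 + 61.5] = 127.5.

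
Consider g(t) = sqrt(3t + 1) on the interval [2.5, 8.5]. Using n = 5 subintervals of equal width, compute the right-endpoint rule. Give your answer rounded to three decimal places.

26.121

Δt = (8.5 − 2.5)/5 = 1.2.
Right endpoints: 3.7, 4.9, 6.1, 7.3, 8.5.
g(3.7) ≈ 3.479, g(4.9) ≈ 3.962, g(6.1) ≈ 4.393, g(7.3) ≈ 4.785, g(8.5) ≈ 5.148.
Sum = Δt · [g(3.7) + g(4.9) + g(6.1) + g(7.3) + g(8.5)].
Sum ≈ 26.121.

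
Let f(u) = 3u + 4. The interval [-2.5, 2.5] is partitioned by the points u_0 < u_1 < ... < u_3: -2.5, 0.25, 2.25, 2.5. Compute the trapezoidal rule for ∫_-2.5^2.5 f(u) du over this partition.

20

Subinterval widths: 2.75, 2, 0.25.
f(-2.5) = -3.5, f(0.25) = 4.75, f(2.25) = 10.75, f(2.5) = 11.5.
On each subinterval the trapezoid contributes (Δu_i/2)·[f(u_{i-1}) + f(u_i)].
Sum = 20.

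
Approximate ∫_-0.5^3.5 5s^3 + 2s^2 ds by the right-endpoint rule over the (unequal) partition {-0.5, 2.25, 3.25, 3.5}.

Subinterval widths: 2.75, 1, 0.25.
Right endpoints: 2.25, 3.25, 3.5.
f(2.25) = 67.078125, f(3.25) = 192.765625, f(3.5) = 238.875.
Sum = Σ Δs_i · f(s_i).
Sum = 436.94921875.

436.94921875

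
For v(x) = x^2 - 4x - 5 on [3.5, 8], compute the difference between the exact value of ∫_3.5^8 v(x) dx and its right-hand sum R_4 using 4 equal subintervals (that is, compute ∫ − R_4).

-19.93359375

Exact integral: ∫_3.5^8 v(x) dx = 30.375.
R_4 = 50.30859375.
Error = 30.375 − 50.30859375 = -19.93359375.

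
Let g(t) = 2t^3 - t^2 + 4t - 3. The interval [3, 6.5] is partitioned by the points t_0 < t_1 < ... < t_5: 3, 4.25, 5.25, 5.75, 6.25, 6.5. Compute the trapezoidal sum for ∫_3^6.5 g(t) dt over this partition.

838.3203125

Subinterval widths: 1.25, 1, 0.5, 0.5, 0.25.
g(3) = 54, g(4.25) = 149.46875, g(5.25) = 279.84375, g(5.75) = 367.15625, g(6.25) = 471.21875, g(6.5) = 530.
On each subinterval the trapezoid contributes (Δt_i/2)·[g(t_{i-1}) + g(t_i)].
Sum = 838.3203125.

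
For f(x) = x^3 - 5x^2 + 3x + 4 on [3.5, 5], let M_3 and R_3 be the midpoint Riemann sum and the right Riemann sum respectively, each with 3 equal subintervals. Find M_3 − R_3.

M_3 = 6.7421875.
R_3 = 13.1875.
M_3 − R_3 = -6.4453125.

-6.4453125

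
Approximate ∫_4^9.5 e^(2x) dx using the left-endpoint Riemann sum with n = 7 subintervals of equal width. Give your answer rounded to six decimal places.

36772787.595705

Δx = (9.5 − 4)/7 = 11/14.
Left endpoints: 4, 67/14, 39/7, 89/14, 50/7, 111/14, 61/7.
f(4) ≈ 2980.957987, f(67/14) ≈ 14348.900118, f(39/7) ≈ 69068.713982, f(89/14) ≈ 332463.618247, f(50/7) ≈ 1600320.189641, f(111/14) ≈ 7703172.824966, f(61/7) ≈ 37079374.462321.
Sum = Δx · [f(4) + f(67/14) + f(39/7) + ...].
Sum ≈ 36772787.595705.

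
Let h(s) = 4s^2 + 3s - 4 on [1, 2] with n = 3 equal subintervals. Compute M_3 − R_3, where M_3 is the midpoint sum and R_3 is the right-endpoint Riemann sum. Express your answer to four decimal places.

M_3 ≈ 9.796296.
R_3 ≈ 12.407407.
M_3 − R_3 ≈ -2.6111.

-2.6111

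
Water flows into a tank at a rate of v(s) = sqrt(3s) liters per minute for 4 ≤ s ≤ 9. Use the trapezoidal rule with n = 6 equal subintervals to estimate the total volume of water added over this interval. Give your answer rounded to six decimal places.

Δs = (9 − 4)/6 = 5/6.
v(4) ≈ 3.464102, v(29/6) ≈ 3.807887, v(17/3) ≈ 4.123106, v(6.5) ≈ 4.415880, v(22/3) ≈ 4.690416, v(49/6) ≈ 4.949747, v(9) ≈ 5.196152.
T_6 = (Δs/2)·[v(s_0) + 2v(s_1) + ... + 2v(s_{5}) + v(s_6)].
Sum ≈ 21.930969.

21.930969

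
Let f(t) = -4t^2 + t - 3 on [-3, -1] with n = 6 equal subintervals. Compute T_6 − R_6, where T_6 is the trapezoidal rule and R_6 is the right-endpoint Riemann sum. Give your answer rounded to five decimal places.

T_6 ≈ -44.8148148.
R_6 ≈ -39.1481481.
T_6 − R_6 ≈ -5.66667.

-5.66667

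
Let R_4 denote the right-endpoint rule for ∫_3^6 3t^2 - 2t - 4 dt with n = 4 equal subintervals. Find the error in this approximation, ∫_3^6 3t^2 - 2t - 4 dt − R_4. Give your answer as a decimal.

Exact integral: ∫_3^6 f(t) dt = 150.
R_4 = 178.96875.
Error = 150 − 178.96875 = -28.96875.

-28.96875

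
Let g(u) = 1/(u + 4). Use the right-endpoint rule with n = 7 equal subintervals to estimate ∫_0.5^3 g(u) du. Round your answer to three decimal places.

0.428

Δu = (3 − 0.5)/7 = 5/14.
Right endpoints: 6/7, 17/14, 11/7, 27/14, 16/7, 37/14, 3.
g(6/7) = 7/34, g(17/14) = 14/73, g(11/7) = 7/39, g(27/14) = 14/83, g(16/7) = 7/44, g(37/14) = 14/93, g(3) = 1/7.
Sum = Δu · [g(6/7) + g(17/14) + g(11/7) + ...].
Sum ≈ 0.428.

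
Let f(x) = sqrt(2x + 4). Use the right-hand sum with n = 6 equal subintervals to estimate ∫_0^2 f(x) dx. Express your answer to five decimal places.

5.01252

Δx = (2 − 0)/6 = 1/3.
Right endpoints: 1/3, 2/3, 1, 4/3, 5/3, 2.
f(1/3) ≈ 2.16025, f(2/3) ≈ 2.30940, f(1) ≈ 2.44949, f(4/3) ≈ 2.58199, f(5/3) ≈ 2.70801, f(2) ≈ 2.82843.
Sum = Δx · [f(1/3) + f(2/3) + f(1) + ...].
Sum ≈ 5.01252.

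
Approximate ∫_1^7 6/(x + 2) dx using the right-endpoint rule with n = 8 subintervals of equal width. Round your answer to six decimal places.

Δx = (7 − 1)/8 = 0.75.
Right endpoints: 1.75, 2.5, 3.25, 4, 4.75, 5.5, 6.25, 7.
f(1.75) = 1.6, f(2.5) = 4/3, f(3.25) = 8/7, f(4) = 1, f(4.75) = 8/9, f(5.5) = 0.8, f(6.25) = 8/11, f(7) = 2/3.
Sum = Δx · [f(1.75) + f(2.5) + f(3.25) + ...].
Sum ≈ 6.119264.

6.119264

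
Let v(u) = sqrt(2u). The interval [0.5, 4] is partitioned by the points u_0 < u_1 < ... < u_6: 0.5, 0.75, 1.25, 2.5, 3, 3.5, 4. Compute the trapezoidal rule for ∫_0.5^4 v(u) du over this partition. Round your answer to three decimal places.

7.179

Subinterval widths: 0.25, 0.5, 1.25, 0.5, 0.5, 0.5.
v(0.5) ≈ 1.000, v(0.75) ≈ 1.225, v(1.25) ≈ 1.581, v(2.5) ≈ 2.236, v(3) ≈ 2.449, v(3.5) ≈ 2.646, v(4) ≈ 2.828.
On each subinterval the trapezoid contributes (Δu_i/2)·[v(u_{i-1}) + v(u_i)].
Sum ≈ 7.179.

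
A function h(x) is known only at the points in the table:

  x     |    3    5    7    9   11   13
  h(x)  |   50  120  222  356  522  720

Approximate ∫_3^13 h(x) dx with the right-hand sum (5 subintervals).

Δx = 2.
Sum = 2·[120 + 222 + 356 + 522 + 720] = 3880.

3880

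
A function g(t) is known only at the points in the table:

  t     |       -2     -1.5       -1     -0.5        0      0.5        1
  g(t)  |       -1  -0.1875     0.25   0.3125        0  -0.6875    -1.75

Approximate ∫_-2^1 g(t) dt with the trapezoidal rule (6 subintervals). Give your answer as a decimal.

Δt = 0.5.
T_6 = (0.5/2)·[(-1) + 2·(-0.1875) + 2·0.25 + 2·0.3125 + 2·0 + 2·(-0.6875) + (-1.75)] = -0.84375.

-0.84375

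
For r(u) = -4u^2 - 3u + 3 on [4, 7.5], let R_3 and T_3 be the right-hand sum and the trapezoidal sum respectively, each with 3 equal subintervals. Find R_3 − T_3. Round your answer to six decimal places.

-100.041667

R_3 ≈ -630.25925926.
T_3 ≈ -530.21759259.
R_3 − T_3 ≈ -100.041667.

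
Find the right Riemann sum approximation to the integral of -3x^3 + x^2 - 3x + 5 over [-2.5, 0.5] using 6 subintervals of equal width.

44.1875

Δx = (0.5 − (-2.5))/6 = 0.5.
Right endpoints: -2, -1.5, -1, -0.5, 0, 0.5.
f(-2) = 39, f(-1.5) = 21.875, f(-1) = 12, f(-0.5) = 7.125, f(0) = 5, f(0.5) = 3.375.
Sum = Δx · [f(-2) + f(-1.5) + f(-1) + ...].
Sum = 44.1875.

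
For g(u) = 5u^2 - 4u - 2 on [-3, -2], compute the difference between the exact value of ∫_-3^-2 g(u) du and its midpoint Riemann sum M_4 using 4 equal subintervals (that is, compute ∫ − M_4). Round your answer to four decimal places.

Exact integral: ∫_-3^-2 g(u) du ≈ 39.666667.
M_4 = 39.640625.
Error ≈ 39.666667 − 39.640625 ≈ 0.0260.

0.0260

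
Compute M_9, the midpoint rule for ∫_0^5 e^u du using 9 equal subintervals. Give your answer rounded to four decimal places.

Δu = (5 − 0)/9 = 5/9.
Midpoints: 5/18, 5/6, 25/18, 35/18, 2.5, 55/18, 65/18, 25/6, 85/18.
f(5/18) ≈ 1.3202, f(5/6) ≈ 2.3010, f(25/18) ≈ 4.0104, f(35/18) ≈ 6.9897, f(2.5) ≈ 12.1825, f(55/18) ≈ 21.2330, f(65/18) ≈ 37.0071, f(25/6) ≈ 64.5001, f(85/18) ≈ 112.4178.
Sum = Δu · [f(5/18) + f(5/6) + f(25/18) + ...].
Sum ≈ 145.5343.

145.5343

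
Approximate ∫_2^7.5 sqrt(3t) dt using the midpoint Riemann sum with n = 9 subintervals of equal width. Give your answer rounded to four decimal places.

20.4557

Δt = (7.5 − 2)/9 = 11/18.
Midpoints: 83/36, 35/12, 127/36, 149/36, 4.75, 193/36, 215/36, 79/12, 259/36.
f(83/36) ≈ 2.6300, f(35/12) ≈ 2.9580, f(127/36) ≈ 3.2532, f(149/36) ≈ 3.5237, f(4.75) ≈ 3.7749, f(193/36) ≈ 4.0104, f(215/36) ≈ 4.2328, f(79/12) ≈ 4.4441, f(259/36) ≈ 4.6458.
Sum = Δt · [f(83/36) + f(35/12) + f(127/36) + ...].
Sum ≈ 20.4557.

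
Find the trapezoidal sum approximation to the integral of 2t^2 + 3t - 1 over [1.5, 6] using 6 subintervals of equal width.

Δt = (6 − 1.5)/6 = 0.75.
f(1.5) = 8, f(2.25) = 15.875, f(3) = 26, f(3.75) = 38.375, f(4.5) = 53, f(5.25) = 69.875, f(6) = 89.
T_6 = (Δt/2)·[f(t_0) + 2f(t_1) + ... + 2f(t_{5}) + f(t_6)].
Sum = 188.71875.

188.71875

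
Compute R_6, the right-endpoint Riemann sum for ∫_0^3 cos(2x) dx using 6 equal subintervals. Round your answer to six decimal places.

Δx = (3 − 0)/6 = 0.5.
Right endpoints: 0.5, 1, 1.5, 2, 2.5, 3.
f(0.5) ≈ 0.540302, f(1) ≈ -0.416147, f(1.5) ≈ -0.989992, f(2) ≈ -0.653644, f(2.5) ≈ 0.283662, f(3) ≈ 0.960170.
Sum = Δx · [f(0.5) + f(1) + f(1.5) + ...].
Sum ≈ -0.137824.

-0.137824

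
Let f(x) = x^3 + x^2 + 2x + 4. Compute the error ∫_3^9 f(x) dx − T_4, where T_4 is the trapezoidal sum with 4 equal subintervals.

-42.75

Exact integral: ∫_3^9 f(x) dx = 1950.
T_4 = 1992.75.
Error = 1950 − 1992.75 = -42.75.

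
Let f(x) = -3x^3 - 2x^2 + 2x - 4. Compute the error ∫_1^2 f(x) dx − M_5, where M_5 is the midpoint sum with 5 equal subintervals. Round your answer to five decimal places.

-0.05167

Exact integral: ∫_1^2 f(x) dx ≈ -16.9166667.
M_5 = -16.865.
Error ≈ -16.9166667 − (-16.865) ≈ -0.05167.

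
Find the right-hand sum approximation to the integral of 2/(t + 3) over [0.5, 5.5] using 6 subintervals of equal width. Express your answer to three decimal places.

1.642

Δt = (5.5 − 0.5)/6 = 5/6.
Right endpoints: 4/3, 13/6, 3, 23/6, 14/3, 5.5.
f(4/3) = 6/13, f(13/6) = 12/31, f(3) = 1/3, f(23/6) = 12/41, f(14/3) = 6/23, f(5.5) = 4/17.
Sum = Δt · [f(4/3) + f(13/6) + f(3) + ...].
Sum ≈ 1.642.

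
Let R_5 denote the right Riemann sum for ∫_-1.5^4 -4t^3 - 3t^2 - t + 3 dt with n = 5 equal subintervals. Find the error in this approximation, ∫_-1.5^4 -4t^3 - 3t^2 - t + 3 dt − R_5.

Exact integral: ∫_-1.5^4 f(t) dt = -308.6875.
R_5 = -502.59.
Error = -308.6875 − (-502.59) = 193.9025.

193.9025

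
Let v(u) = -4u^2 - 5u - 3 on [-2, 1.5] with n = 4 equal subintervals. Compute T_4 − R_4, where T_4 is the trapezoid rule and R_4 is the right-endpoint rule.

T_4 = -23.078125.
R_4 = -27.671875.
T_4 − R_4 = 4.59375.

4.59375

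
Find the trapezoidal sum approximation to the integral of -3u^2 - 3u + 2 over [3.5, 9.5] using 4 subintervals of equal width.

-926.25

Δu = (9.5 − 3.5)/4 = 1.5.
f(3.5) = -45.25, f(5) = -88, f(6.5) = -144.25, f(8) = -214, f(9.5) = -297.25.
T_4 = (Δu/2)·[f(u_0) + 2f(u_1) + 2f(u_2) + 2f(u_3) + f(u_4)].
Sum = -926.25.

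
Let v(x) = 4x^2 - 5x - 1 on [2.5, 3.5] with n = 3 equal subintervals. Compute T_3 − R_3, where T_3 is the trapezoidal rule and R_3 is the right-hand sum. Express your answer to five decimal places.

-3.16667

T_3 ≈ 20.4074074.
R_3 ≈ 23.5740741.
T_3 − R_3 ≈ -3.16667.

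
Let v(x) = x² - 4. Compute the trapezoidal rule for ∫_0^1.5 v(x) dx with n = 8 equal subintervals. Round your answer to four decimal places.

Δx = (1.5 − 0)/8 = 0.1875.
v(0) = -4, v(0.1875) = -3.96484375, v(0.375) = -3.859375, v(0.5625) = -3.68359375, v(0.75) = -3.4375, v(0.9375) = -3.12109375, v(1.125) = -2.734375, v(1.3125) = -2.27734375, v(1.5) = -1.75.
T_8 = (Δx/2)·[v(x_0) + 2v(x_1) + ... + 2v(x_{7}) + v(x_8)].
Sum ≈ -4.8662.

-4.8662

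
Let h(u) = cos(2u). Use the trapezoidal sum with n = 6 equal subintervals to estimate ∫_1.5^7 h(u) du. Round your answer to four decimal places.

0.2985

Δu = (7 − 1.5)/6 = 11/12.
h(1.5) ≈ -0.9900, h(29/12) ≈ 0.1206, h(10/3) ≈ 0.9274, h(4.25) ≈ -0.6020, h(31/6) ≈ -0.6149, h(73/12) ≈ 0.9212, h(7) ≈ 0.1367.
T_6 = (Δu/2)·[h(u_0) + 2h(u_1) + ... + 2h(u_{5}) + h(u_6)].
Sum ≈ 0.2985.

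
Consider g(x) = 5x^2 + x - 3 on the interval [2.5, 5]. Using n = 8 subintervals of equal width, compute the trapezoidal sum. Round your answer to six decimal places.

184.370117

Δx = (5 − 2.5)/8 = 0.3125.
g(2.5) = 30.75, g(2.8125) = 39.36328125, g(3.125) = 48.953125, g(3.4375) = 59.51953125, g(3.75) = 71.0625, g(4.0625) = 83.58203125, g(4.375) = 97.078125, g(4.6875) = 111.55078125, g(5) = 127.
T_8 = (Δx/2)·[g(x_0) + 2g(x_1) + ... + 2g(x_{7}) + g(x_8)].
Sum ≈ 184.370117.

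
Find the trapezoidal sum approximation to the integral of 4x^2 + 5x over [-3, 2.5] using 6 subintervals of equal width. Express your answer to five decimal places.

Δx = (2.5 − (-3))/6 = 11/12.
f(-3) = 21, f(-25/12) = 125/18, f(-7/6) = -7/18, f(-0.25) = -1, f(2/3) = 46/9, f(19/12) = 323/18, f(2.5) = 37.5.
T_6 = (Δx/2)·[f(x_0) + 2f(x_1) + ... + 2f(x_{5}) + f(x_6)].
Sum ≈ 53.03935.

53.03935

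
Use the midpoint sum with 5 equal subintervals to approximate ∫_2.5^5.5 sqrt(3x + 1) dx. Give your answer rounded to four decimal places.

10.7637

Δx = (5.5 − 2.5)/5 = 0.6.
Midpoints: 2.8, 3.4, 4, 4.6, 5.2.
f(2.8) ≈ 3.0659, f(3.4) ≈ 3.3466, f(4) ≈ 3.6056, f(4.6) ≈ 3.8471, f(5.2) ≈ 4.0743.
Sum = Δx · [f(2.8) + f(3.4) + f(4) + f(4.6) + f(5.2)].
Sum ≈ 10.7637.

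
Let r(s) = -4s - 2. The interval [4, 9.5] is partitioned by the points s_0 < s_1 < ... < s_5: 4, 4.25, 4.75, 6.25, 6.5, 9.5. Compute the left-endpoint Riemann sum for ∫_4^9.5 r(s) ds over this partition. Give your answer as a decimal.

Subinterval widths: 0.25, 0.5, 1.5, 0.25, 3.
Left endpoints: 4, 4.25, 4.75, 6.25, 6.5.
r(4) = -18, r(4.25) = -19, r(4.75) = -21, r(6.25) = -27, r(6.5) = -28.
Sum = Σ Δs_i · r(s_i).
Sum = -136.25.

-136.25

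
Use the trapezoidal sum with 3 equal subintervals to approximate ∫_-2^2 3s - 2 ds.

Δs = (2 − (-2))/3 = 4/3.
f(-2) = -8, f(-2/3) = -4, f(2/3) = 0, f(2) = 4.
T_3 = (Δs/2)·[f(s_0) + 2f(s_1) + 2f(s_2) + f(s_3)].
Sum = -8.

-8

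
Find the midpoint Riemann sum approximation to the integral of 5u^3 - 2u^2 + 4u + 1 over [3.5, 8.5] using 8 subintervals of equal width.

6067.34375

Δu = (8.5 − 3.5)/8 = 0.625.
Midpoints: 3.8125, 4.4375, 5.0625, 5.6875, 6.3125, 6.9375, 7.5625, 8.1875.
f(3.8125) = 1082393/4096, f(4.4375) = 1705043/4096, f(5.0625) = 2534293/4096, f(5.6875) = 3600143/4096, f(6.3125) = 4932593/4096, f(6.9375) = 6561643/4096, f(7.5625) = 8517293/4096, f(8.1875) = 10829543/4096.
Sum = Δu · [f(3.8125) + f(4.4375) + f(5.0625) + ...].
Sum = 6067.34375.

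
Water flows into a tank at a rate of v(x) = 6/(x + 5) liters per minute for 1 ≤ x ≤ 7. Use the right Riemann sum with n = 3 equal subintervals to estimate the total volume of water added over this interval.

Δx = (7 − 1)/3 = 2.
Right endpoints: 3, 5, 7.
v(3) = 0.75, v(5) = 0.6, v(7) = 0.5.
Sum = Δx · [v(3) + v(5) + v(7)].
Sum = 3.7.

3.7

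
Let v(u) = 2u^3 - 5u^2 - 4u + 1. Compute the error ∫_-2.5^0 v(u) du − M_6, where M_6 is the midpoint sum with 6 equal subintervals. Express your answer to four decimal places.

-0.4521

Exact integral: ∫_-2.5^0 v(u) du ≈ -30.572917.
M_6 ≈ -30.120804.
Error ≈ -30.572917 − (-30.120804) ≈ -0.4521.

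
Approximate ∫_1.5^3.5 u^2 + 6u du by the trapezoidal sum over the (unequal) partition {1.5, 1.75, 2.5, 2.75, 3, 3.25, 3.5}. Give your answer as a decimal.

Subinterval widths: 0.25, 0.75, 0.25, 0.25, 0.25, 0.25.
f(1.5) = 11.25, f(1.75) = 13.5625, f(2.5) = 21.25, f(2.75) = 24.0625, f(3) = 27, f(3.25) = 30.0625, f(3.5) = 33.25.
On each subinterval the trapezoid contributes (Δu_i/2)·[f(u_{i-1}) + f(u_i)].
Sum = 43.25.

43.25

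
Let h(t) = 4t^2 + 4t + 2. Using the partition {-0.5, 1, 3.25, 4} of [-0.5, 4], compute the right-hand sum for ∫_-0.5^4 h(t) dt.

Subinterval widths: 1.5, 2.25, 0.75.
Right endpoints: 1, 3.25, 4.
h(1) = 10, h(3.25) = 57.25, h(4) = 82.
Sum = Σ Δt_i · h(t_i).
Sum = 205.3125.

205.3125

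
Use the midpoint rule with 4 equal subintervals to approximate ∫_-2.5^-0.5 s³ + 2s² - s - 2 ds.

-0.3125

Δs = (-0.5 − (-2.5))/4 = 0.5.
Midpoints: -2.25, -1.75, -1.25, -0.75.
f(-2.25) = -1.015625, f(-1.75) = 0.515625, f(-1.25) = 0.421875, f(-0.75) = -0.546875.
Sum = Δs · [f(-2.25) + f(-1.75) + f(-1.25) + f(-0.75)].
Sum = -0.3125.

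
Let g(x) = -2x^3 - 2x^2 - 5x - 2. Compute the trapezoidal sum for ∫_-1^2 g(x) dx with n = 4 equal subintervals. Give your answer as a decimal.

Δx = (2 − (-1))/4 = 0.75.
g(-1) = 3, g(-0.25) = -0.84375, g(0.5) = -5.25, g(1.25) = -15.28125, g(2) = -36.
T_4 = (Δx/2)·[g(x_0) + 2g(x_1) + 2g(x_2) + 2g(x_3) + g(x_4)].
Sum = -28.40625.

-28.40625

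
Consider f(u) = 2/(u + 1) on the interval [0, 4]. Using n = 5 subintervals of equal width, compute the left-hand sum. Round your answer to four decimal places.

Δu = (4 − 0)/5 = 0.8.
Left endpoints: 0, 0.8, 1.6, 2.4, 3.2.
f(0) = 2, f(0.8) = 10/9, f(1.6) = 10/13, f(2.4) = 10/17, f(3.2) = 10/21.
Sum = Δu · [f(0) + f(0.8) + f(1.6) + f(2.4) + f(3.2)].
Sum ≈ 3.9558.

3.9558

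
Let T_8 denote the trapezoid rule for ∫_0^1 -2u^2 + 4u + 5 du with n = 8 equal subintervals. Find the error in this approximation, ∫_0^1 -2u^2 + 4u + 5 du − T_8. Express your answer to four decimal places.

Exact integral: ∫_0^1 f(u) du ≈ 6.333333.
T_8 = 6.328125.
Error ≈ 6.333333 − 6.328125 ≈ 0.0052.

0.0052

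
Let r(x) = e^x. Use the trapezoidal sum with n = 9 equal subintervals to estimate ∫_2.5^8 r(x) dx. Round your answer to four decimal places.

3060.5979

Δx = (8 − 2.5)/9 = 11/18.
r(2.5) ≈ 12.1825, r(28/9) ≈ 22.4460, r(67/18) ≈ 41.3562, r(13/3) ≈ 76.1979, r(89/18) ≈ 140.3928, r(50/9) ≈ 258.6706, r(37/6) ≈ 476.5948, r(61/9) ≈ 878.1152, r(133/18) ≈ 1617.9074, r(8) ≈ 2980.9580.
T_9 = (Δx/2)·[r(x_0) + 2r(x_1) + ... + 2r(x_{8}) + r(x_9)].
Sum ≈ 3060.5979.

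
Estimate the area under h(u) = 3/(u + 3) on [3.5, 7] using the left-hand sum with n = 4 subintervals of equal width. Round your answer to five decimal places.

Δu = (7 − 3.5)/4 = 0.875.
Left endpoints: 3.5, 4.375, 5.25, 6.125.
h(3.5) = 6/13, h(4.375) = 24/59, h(5.25) = 4/11, h(6.125) = 24/73.
Sum = Δu · [h(3.5) + h(4.375) + h(5.25) + h(6.125)].
Sum ≈ 1.36563.

1.36563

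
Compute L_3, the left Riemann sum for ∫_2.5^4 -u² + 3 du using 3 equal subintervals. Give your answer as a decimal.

-9.25

Δu = (4 − 2.5)/3 = 0.5.
Left endpoints: 2.5, 3, 3.5.
f(2.5) = -3.25, f(3) = -6, f(3.5) = -9.25.
Sum = Δu · [f(2.5) + f(3) + f(3.5)].
Sum = -9.25.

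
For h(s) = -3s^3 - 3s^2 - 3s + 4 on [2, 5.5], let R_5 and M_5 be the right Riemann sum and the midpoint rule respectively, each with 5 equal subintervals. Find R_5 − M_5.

R_5 = -1066.0825.
M_5 = -852.7946875.
R_5 − M_5 = -213.2878125.

-213.2878125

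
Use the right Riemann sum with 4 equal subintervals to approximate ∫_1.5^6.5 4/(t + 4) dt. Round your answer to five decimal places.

Δt = (6.5 − 1.5)/4 = 1.25.
Right endpoints: 2.75, 4, 5.25, 6.5.
f(2.75) = 16/27, f(4) = 0.5, f(5.25) = 16/37, f(6.5) = 8/21.
Sum = Δt · [f(2.75) + f(4) + f(5.25) + f(6.5)].
Sum ≈ 2.38247.

2.38247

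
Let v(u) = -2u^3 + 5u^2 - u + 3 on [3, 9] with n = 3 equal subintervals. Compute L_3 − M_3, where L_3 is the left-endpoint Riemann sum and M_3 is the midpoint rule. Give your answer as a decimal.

L_3 = -1162.
M_3 = -2026.
L_3 − M_3 = 864.

864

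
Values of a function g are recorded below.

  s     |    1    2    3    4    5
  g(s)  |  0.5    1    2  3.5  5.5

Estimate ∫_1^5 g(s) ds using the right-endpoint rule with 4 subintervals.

Δs = 1.
Sum = 1·[1 + 2 + 3.5 + 5.5] = 12.

12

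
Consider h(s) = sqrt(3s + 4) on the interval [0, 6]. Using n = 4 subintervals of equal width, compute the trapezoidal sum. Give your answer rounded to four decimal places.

21.0743

Δs = (6 − 0)/4 = 1.5.
h(0) ≈ 2.0000, h(1.5) ≈ 2.9155, h(3) ≈ 3.6056, h(4.5) ≈ 4.1833, h(6) ≈ 4.6904.
T_4 = (Δs/2)·[h(s_0) + 2h(s_1) + 2h(s_2) + 2h(s_3) + h(s_4)].
Sum ≈ 21.0743.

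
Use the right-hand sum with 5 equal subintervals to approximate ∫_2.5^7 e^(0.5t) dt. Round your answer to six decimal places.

Δt = (7 − 2.5)/5 = 0.9.
Right endpoints: 3.4, 4.3, 5.2, 6.1, 7.
f(3.4) ≈ 5.473947, f(4.3) ≈ 8.584858, f(5.2) ≈ 13.463738, f(6.1) ≈ 21.115344, f(7) ≈ 33.115452.
Sum = Δt · [f(3.4) + f(4.3) + f(5.2) + f(6.1) + f(7)].
Sum ≈ 73.578006.

73.578006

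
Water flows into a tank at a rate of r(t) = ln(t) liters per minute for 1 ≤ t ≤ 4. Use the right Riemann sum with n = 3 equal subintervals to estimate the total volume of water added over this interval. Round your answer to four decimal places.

Δt = (4 − 1)/3 = 1.
Right endpoints: 2, 3, 4.
r(2) ≈ 0.6931, r(3) ≈ 1.0986, r(4) ≈ 1.3863.
Sum = Δt · [r(2) + r(3) + r(4)].
Sum ≈ 3.1781.

3.1781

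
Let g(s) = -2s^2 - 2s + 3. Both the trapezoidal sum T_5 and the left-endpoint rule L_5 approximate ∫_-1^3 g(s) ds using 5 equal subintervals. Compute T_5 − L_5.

-9.6

T_5 = -15.52.
L_5 = -5.92.
T_5 − L_5 = -9.6.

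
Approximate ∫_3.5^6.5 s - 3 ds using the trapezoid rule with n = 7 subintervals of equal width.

6

Δs = (6.5 − 3.5)/7 = 3/7.
f(3.5) = 0.5, f(55/14) = 13/14, f(61/14) = 19/14, f(67/14) = 25/14, f(73/14) = 31/14, f(79/14) = 37/14, f(85/14) = 43/14, f(6.5) = 3.5.
T_7 = (Δs/2)·[f(s_0) + 2f(s_1) + ... + 2f(s_{6}) + f(s_7)].
Sum = 6.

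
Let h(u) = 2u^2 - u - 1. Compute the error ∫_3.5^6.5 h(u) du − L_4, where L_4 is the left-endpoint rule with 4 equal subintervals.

20.8125

Exact integral: ∫_3.5^6.5 h(u) du = 136.5.
L_4 = 115.6875.
Error = 136.5 − 115.6875 = 20.8125.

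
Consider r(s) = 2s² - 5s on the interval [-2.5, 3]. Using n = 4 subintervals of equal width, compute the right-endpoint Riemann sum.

9.8828125

Δs = (3 − (-2.5))/4 = 1.375.
Right endpoints: -1.125, 0.25, 1.625, 3.
r(-1.125) = 8.15625, r(0.25) = -1.125, r(1.625) = -2.84375, r(3) = 3.
Sum = Δs · [r(-1.125) + r(0.25) + r(1.625) + r(3)].
Sum = 9.8828125.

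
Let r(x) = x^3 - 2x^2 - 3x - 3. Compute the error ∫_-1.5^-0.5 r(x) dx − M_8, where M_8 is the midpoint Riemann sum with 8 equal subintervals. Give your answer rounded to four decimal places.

-0.0065

Exact integral: ∫_-1.5^-0.5 r(x) dx ≈ -3.416667.
M_8 = -3.41015625.
Error ≈ -3.416667 − (-3.41015625) ≈ -0.0065.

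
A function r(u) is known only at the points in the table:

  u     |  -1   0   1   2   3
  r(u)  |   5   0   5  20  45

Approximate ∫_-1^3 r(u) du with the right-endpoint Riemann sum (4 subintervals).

70

Δu = 1.
Sum = 1·[0 + 5 + 20 + 45] = 70.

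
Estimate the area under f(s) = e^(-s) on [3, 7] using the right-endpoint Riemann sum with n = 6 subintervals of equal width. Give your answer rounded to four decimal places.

Δs = (7 − 3)/6 = 2/3.
Right endpoints: 11/3, 13/3, 5, 17/3, 19/3, 7.
f(11/3) ≈ 0.0256, f(13/3) ≈ 0.0131, f(5) ≈ 0.0067, f(17/3) ≈ 0.0035, f(19/3) ≈ 0.0018, f(7) ≈ 0.0009.
Sum = Δs · [f(11/3) + f(13/3) + f(5) + ...].
Sum ≈ 0.0344.

0.0344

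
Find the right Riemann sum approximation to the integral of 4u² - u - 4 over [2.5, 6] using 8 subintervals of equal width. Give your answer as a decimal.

Δu = (6 − 2.5)/8 = 0.4375.
Right endpoints: 2.9375, 3.375, 3.8125, 4.25, 4.6875, 5.125, 5.5625, 6.
f(2.9375) = 27.578125, f(3.375) = 38.1875, f(3.8125) = 50.328125, f(4.25) = 64, f(4.6875) = 79.203125, f(5.125) = 95.9375, f(5.5625) = 114.203125, f(6) = 134.
Sum = Δu · [f(2.9375) + f(3.375) + f(3.8125) + ...].
Sum = 264.00390625.

264.00390625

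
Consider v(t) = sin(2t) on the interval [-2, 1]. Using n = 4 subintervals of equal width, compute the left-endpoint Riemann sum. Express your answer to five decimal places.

-0.15279

Δt = (1 − (-2))/4 = 0.75.
Left endpoints: -2, -1.25, -0.5, 0.25.
v(-2) ≈ 0.75680, v(-1.25) ≈ -0.59847, v(-0.5) ≈ -0.84147, v(0.25) ≈ 0.47943.
Sum = Δt · [v(-2) + v(-1.25) + v(-0.5) + v(0.25)].
Sum ≈ -0.15279.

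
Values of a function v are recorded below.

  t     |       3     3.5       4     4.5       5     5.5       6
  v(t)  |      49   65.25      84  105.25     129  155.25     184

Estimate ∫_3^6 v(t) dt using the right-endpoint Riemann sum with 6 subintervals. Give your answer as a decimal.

361.375

Δt = 0.5.
Sum = 0.5·[65.25 + 84 + 105.25 + 129 + 155.25 + 184] = 361.375.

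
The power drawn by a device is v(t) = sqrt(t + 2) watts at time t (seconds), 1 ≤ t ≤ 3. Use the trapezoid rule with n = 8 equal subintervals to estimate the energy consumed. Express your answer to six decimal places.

3.989120

Δt = (3 − 1)/8 = 0.25.
v(1) ≈ 1.732051, v(1.25) ≈ 1.802776, v(1.5) ≈ 1.870829, v(1.75) ≈ 1.936492, v(2) ≈ 2.000000, v(2.25) ≈ 2.061553, v(2.5) ≈ 2.121320, v(2.75) ≈ 2.179449, v(3) ≈ 2.236068.
T_8 = (Δt/2)·[v(t_0) + 2v(t_1) + ... + 2v(t_{7}) + v(t_8)].
Sum ≈ 3.989120.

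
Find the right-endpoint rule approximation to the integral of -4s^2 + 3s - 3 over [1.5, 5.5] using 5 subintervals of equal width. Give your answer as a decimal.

-229.04

Δs = (5.5 − 1.5)/5 = 0.8.
Right endpoints: 2.3, 3.1, 3.9, 4.7, 5.5.
f(2.3) = -17.26, f(3.1) = -32.14, f(3.9) = -52.14, f(4.7) = -77.26, f(5.5) = -107.5.
Sum = Δs · [f(2.3) + f(3.1) + f(3.9) + f(4.7) + f(5.5)].
Sum = -229.04.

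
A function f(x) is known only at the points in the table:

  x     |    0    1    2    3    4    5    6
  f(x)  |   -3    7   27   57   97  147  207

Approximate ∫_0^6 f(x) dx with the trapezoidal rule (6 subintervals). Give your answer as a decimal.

Δx = 1.
T_6 = (1/2)·[(-3) + 2·7 + 2·27 + 2·57 + 2·97 + 2·147 + 207] = 437.

437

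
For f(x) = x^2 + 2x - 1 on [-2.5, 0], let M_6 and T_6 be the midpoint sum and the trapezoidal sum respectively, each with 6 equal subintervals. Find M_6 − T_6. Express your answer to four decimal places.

M_6 ≈ -3.577836.
T_6 ≈ -3.469329.
M_6 − T_6 ≈ -0.1085.

-0.1085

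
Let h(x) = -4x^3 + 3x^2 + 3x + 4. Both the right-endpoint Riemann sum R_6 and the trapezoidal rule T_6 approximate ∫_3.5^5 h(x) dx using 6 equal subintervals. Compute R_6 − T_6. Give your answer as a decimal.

-35.71875

R_6 = -404.15625.
T_6 = -368.4375.
R_6 − T_6 = -35.71875.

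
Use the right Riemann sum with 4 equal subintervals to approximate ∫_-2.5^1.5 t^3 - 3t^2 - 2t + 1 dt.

Δt = (1.5 − (-2.5))/4 = 1.
Right endpoints: -1.5, -0.5, 0.5, 1.5.
f(-1.5) = -6.125, f(-0.5) = 1.125, f(0.5) = -0.625, f(1.5) = -5.375.
Sum = Δt · [f(-1.5) + f(-0.5) + f(0.5) + f(1.5)].
Sum = -11.

-11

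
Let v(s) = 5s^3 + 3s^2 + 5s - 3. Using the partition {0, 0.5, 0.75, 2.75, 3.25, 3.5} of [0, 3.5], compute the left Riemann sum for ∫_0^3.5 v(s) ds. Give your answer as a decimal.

130.66796875

Subinterval widths: 0.5, 0.25, 2, 0.5, 0.25.
Left endpoints: 0, 0.5, 0.75, 2.75, 3.25.
v(0) = -3, v(0.5) = 0.875, v(0.75) = 4.546875, v(2.75) = 137.421875, v(3.25) = 216.578125.
Sum = Σ Δs_i · v(s_i).
Sum = 130.66796875.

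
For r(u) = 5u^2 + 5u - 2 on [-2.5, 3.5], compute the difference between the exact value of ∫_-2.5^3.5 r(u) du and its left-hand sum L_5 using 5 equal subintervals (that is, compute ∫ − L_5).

28.8

Exact integral: ∫_-2.5^3.5 r(u) du = 100.5.
L_5 = 71.7.
Error = 100.5 − 71.7 = 28.8.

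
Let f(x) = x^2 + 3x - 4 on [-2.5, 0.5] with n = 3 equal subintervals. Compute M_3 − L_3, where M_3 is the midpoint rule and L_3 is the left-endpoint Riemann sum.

0.75

M_3 = -16.
L_3 = -16.75.
M_3 − L_3 = 0.75.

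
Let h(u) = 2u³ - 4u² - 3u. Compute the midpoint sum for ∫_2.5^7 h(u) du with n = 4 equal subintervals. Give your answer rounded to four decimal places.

Δu = (7 − 2.5)/4 = 1.125.
Midpoints: 3.0625, 4.1875, 5.3125, 6.4375.
h(3.0625) = 22001/2048, h(4.1875) = 131387/2048, h(5.3125) = 350285/2048, h(6.4375) = 713687/2048.
Sum = Δu · [h(3.0625) + h(4.1875) + h(5.3125) + h(6.4375)].
Sum ≈ 668.7158.

668.7158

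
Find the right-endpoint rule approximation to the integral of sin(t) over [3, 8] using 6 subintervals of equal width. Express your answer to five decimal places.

Δt = (8 − 3)/6 = 5/6.
Right endpoints: 23/6, 14/3, 5.5, 19/3, 43/6, 8.
f(23/6) ≈ -0.63788, f(14/3) ≈ -0.99895, f(5.5) ≈ -0.70554, f(19/3) ≈ 0.05013, f(43/6) ≈ 0.77295, f(8) ≈ 0.98936.
Sum = Δt · [f(23/6) + f(14/3) + f(5.5) + ...].
Sum ≈ -0.44161.

-0.44161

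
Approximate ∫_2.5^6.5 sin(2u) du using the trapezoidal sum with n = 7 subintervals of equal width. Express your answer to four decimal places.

Δu = (6.5 − 2.5)/7 = 4/7.
f(2.5) ≈ -0.9589, f(43/14) ≈ -0.1399, f(51/14) ≈ 0.8428, f(59/14) ≈ 0.8394, f(67/14) ≈ -0.1461, f(75/14) ≈ -0.9607, f(83/14) ≈ -0.6512, f(6.5) ≈ 0.4202.
T_7 = (Δu/2)·[f(u_0) + 2f(u_1) + ... + 2f(u_{6}) + f(u_7)].
Sum ≈ -0.2772.

-0.2772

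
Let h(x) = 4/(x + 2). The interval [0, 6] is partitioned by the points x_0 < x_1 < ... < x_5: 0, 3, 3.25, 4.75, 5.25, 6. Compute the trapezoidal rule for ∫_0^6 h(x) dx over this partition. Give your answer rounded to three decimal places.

6.092

Subinterval widths: 3, 0.25, 1.5, 0.5, 0.75.
h(0) = 2, h(3) = 0.8, h(3.25) = 16/21, h(4.75) = 16/27, h(5.25) = 16/29, h(6) = 0.5.
On each subinterval the trapezoid contributes (Δx_i/2)·[h(x_{i-1}) + h(x_i)].
Sum ≈ 6.092.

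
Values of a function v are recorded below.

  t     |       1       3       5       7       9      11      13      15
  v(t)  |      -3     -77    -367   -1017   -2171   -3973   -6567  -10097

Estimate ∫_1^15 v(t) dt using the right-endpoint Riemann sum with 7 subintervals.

Δt = 2.
Sum = 2·[(-77) + (-367) + (-1017) + (-2171) + (-3973) + (-6567) + (-10097)] = -48538.

-48538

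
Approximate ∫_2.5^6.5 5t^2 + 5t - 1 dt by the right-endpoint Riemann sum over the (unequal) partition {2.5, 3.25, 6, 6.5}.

Subinterval widths: 0.75, 2.75, 0.5.
Right endpoints: 3.25, 6, 6.5.
f(3.25) = 68.0625, f(6) = 209, f(6.5) = 242.75.
Sum = Σ Δt_i · f(t_i).
Sum = 747.171875.

747.171875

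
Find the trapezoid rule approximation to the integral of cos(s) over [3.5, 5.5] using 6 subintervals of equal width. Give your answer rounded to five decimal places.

Δs = (5.5 − 3.5)/6 = 1/3.
f(3.5) ≈ -0.93646, f(23/6) ≈ -0.77014, f(25/6) ≈ -0.51904, f(4.5) ≈ -0.21080, f(29/6) ≈ 0.12065, f(31/6) ≈ 0.43881, f(5.5) ≈ 0.70867.
T_6 = (Δs/2)·[f(s_0) + 2f(s_1) + ... + 2f(s_{5}) + f(s_6)].
Sum ≈ -0.35147.

-0.35147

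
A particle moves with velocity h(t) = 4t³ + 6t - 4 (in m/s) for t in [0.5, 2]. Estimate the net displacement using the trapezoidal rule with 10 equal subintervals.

21.271875

Δt = (2 − 0.5)/10 = 0.15.
h(0.5) = -0.5, h(0.65) = 0.9985, h(0.8) = 2.848, h(0.95) = 5.1295, h(1.1) = 7.924, h(1.25) = 11.3125, h(1.4) = 15.376, h(1.55) = 20.1955, h(1.7) = 25.852, h(1.85) = 32.4265, h(2) = 40.
T_10 = (Δt/2)·[h(t_0) + 2h(t_1) + ... + 2h(t_{9}) + h(t_10)].
Sum = 21.271875.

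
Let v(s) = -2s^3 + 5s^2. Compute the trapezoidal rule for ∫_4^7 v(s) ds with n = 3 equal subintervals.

Δs = (7 − 4)/3 = 1.
v(4) = -48, v(5) = -125, v(6) = -252, v(7) = -441.
T_3 = (Δs/2)·[v(s_0) + 2v(s_1) + 2v(s_2) + v(s_3)].
Sum = -621.5.

-621.5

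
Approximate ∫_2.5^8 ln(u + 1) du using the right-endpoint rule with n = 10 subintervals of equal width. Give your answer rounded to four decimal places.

10.1457

Δu = (8 − 2.5)/10 = 0.55.
Right endpoints: 3.05, 3.6, 4.15, 4.7, 5.25, 5.8, 6.35, 6.9, 7.45, 8.
f(3.05) ≈ 1.3987, f(3.6) ≈ 1.5261, f(4.15) ≈ 1.6390, f(4.7) ≈ 1.7405, f(5.25) ≈ 1.8326, f(5.8) ≈ 1.9169, f(6.35) ≈ 1.9947, f(6.9) ≈ 2.0669, f(7.45) ≈ 2.1342, f(8) ≈ 2.1972.
Sum = Δu · [f(3.05) + f(3.6) + f(4.15) + ...].
Sum ≈ 10.1457.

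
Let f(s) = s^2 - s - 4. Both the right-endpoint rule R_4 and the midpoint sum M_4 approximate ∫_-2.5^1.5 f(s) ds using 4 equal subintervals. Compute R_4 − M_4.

R_4 = -11.
M_4 = -8.
R_4 − M_4 = -3.

-3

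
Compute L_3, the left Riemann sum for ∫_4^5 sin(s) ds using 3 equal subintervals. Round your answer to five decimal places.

-0.89492

Δs = (5 − 4)/3 = 1/3.
Left endpoints: 4, 13/3, 14/3.
f(4) ≈ -0.75680, f(13/3) ≈ -0.92901, f(14/3) ≈ -0.99895.
Sum = Δs · [f(4) + f(13/3) + f(14/3)].
Sum ≈ -0.89492.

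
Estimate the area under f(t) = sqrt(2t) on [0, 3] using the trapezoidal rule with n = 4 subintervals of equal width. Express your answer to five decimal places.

4.72715

Δt = (3 − 0)/4 = 0.75.
f(0) ≈ 0.00000, f(0.75) ≈ 1.22474, f(1.5) ≈ 1.73205, f(2.25) ≈ 2.12132, f(3) ≈ 2.44949.
T_4 = (Δt/2)·[f(t_0) + 2f(t_1) + 2f(t_2) + 2f(t_3) + f(t_4)].
Sum ≈ 4.72715.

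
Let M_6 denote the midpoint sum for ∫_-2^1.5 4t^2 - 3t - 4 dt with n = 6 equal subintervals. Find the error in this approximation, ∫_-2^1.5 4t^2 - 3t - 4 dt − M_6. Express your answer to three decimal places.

Exact integral: ∫_-2^1.5 f(t) dt ≈ 3.79167.
M_6 ≈ 3.39468.
Error ≈ 3.79167 − 3.39468 ≈ 0.397.

0.397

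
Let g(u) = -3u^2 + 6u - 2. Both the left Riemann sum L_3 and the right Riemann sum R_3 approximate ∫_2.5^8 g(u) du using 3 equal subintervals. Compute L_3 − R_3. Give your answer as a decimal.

257.125

L_3 ≈ -214.8055556.
R_3 ≈ -471.9305556.
L_3 − R_3 = 257.125.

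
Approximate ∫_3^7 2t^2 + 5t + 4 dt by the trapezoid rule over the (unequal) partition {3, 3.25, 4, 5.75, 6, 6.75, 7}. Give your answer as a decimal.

Subinterval widths: 0.25, 0.75, 1.75, 0.25, 0.75, 0.25.
f(3) = 37, f(3.25) = 41.375, f(4) = 56, f(5.75) = 98.875, f(6) = 106, f(6.75) = 128.875, f(7) = 137.
On each subinterval the trapezoid contributes (Δt_i/2)·[f(t_{i-1}) + f(t_i)].
Sum = 328.75.

328.75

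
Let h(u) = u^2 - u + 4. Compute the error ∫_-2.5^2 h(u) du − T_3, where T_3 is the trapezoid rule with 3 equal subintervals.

-1.6875

Exact integral: ∫_-2.5^2 h(u) du = 27.
T_3 = 28.6875.
Error = 27 − 28.6875 = -1.6875.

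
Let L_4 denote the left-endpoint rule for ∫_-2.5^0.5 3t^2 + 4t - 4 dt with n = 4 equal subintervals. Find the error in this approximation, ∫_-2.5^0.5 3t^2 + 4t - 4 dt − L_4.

Exact integral: ∫_-2.5^0.5 f(t) dt = -8.25.
L_4 = -5.15625.
Error = -8.25 − (-5.15625) = -3.09375.

-3.09375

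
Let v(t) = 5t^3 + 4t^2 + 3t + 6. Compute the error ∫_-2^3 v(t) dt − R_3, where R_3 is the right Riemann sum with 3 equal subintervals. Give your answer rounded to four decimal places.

Exact integral: ∫_-2^3 v(t) dt ≈ 165.416667.
R_3 ≈ 367.037037.
Error ≈ 165.416667 − 367.037037 ≈ -201.6204.

-201.6204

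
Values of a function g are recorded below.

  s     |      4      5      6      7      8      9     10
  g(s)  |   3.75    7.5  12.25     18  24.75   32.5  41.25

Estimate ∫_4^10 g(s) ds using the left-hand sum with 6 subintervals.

Δs = 1.
Sum = 1·[3.75 + 7.5 + 12.25 + 18 + 24.75 + 32.5] = 98.75.

98.75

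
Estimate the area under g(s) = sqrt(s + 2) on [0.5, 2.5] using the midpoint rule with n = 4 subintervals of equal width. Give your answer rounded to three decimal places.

3.730

Δs = (2.5 − 0.5)/4 = 0.5.
Midpoints: 0.75, 1.25, 1.75, 2.25.
g(0.75) ≈ 1.658, g(1.25) ≈ 1.803, g(1.75) ≈ 1.936, g(2.25) ≈ 2.062.
Sum = Δs · [g(0.75) + g(1.25) + g(1.75) + g(2.25)].
Sum ≈ 3.730.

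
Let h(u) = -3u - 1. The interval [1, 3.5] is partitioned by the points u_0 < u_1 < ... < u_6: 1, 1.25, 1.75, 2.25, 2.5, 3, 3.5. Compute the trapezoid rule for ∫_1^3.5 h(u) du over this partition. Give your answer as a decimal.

Subinterval widths: 0.25, 0.5, 0.5, 0.25, 0.5, 0.5.
h(1) = -4, h(1.25) = -4.75, h(1.75) = -6.25, h(2.25) = -7.75, h(2.5) = -8.5, h(3) = -10, h(3.5) = -11.5.
On each subinterval the trapezoid contributes (Δu_i/2)·[h(u_{i-1}) + h(u_i)].
Sum = -19.375.

-19.375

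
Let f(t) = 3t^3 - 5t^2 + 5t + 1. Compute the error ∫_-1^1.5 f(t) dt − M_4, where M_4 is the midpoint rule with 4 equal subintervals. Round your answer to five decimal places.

-0.22380

Exact integral: ∫_-1^1.5 f(t) dt ≈ 1.3802083.
M_4 ≈ 1.6040039.
Error ≈ 1.3802083 − 1.6040039 ≈ -0.22380.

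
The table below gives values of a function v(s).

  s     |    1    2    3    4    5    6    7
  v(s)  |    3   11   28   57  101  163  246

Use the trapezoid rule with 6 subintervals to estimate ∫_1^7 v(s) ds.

484.5

Δs = 1.
T_6 = (1/2)·[3 + 2·11 + 2·28 + 2·57 + 2·101 + 2·163 + 246] = 484.5.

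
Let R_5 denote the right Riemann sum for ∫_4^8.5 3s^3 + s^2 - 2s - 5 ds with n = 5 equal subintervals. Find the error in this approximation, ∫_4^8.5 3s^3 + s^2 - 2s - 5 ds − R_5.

-798.710625

Exact integral: ∫_4^8.5 f(s) ds = 3827.671875.
R_5 = 4626.3825.
Error = 3827.671875 − 4626.3825 = -798.710625.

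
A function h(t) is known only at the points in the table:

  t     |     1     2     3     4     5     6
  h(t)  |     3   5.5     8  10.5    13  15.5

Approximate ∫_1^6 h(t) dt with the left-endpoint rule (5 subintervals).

Δt = 1.
Sum = 1·[3 + 5.5 + 8 + 10.5 + 13] = 40.

40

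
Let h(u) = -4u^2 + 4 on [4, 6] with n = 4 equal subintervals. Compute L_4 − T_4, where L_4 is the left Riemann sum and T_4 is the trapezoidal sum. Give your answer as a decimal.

20

L_4 = -175.
T_4 = -195.
L_4 − T_4 = 20.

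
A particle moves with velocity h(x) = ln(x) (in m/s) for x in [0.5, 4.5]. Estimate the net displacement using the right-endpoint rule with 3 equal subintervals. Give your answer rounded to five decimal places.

Δx = (4.5 − 0.5)/3 = 4/3.
Right endpoints: 11/6, 19/6, 4.5.
h(11/6) ≈ 0.60614, h(19/6) ≈ 1.15268, h(4.5) ≈ 1.50408.
Sum = Δx · [h(11/6) + h(19/6) + h(4.5)].
Sum ≈ 4.35052.

4.35052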